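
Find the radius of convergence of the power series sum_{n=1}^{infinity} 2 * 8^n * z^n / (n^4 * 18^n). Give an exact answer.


Step 1: General term a_n = 2 * 8^n / (n^4 * 18^n)
Step 2: By the root test, |a_n|^(1/n) = 2^(1/n) * 8 / (n^(4/n) * 18) -> 8/18 as n -> infinity (since 2^(1/n) -> 1 and n^(4/n) -> 1)
Step 3: R = 1/lim|a_n|^(1/n) = 18/8 = 9/4

9/4


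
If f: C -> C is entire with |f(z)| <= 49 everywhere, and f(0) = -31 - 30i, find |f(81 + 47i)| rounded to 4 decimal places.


Step 1: By Liouville's theorem, a bounded entire function is constant.
Step 2: f(z) = f(0) = -31 - 30i for all z.
Step 3: |f(w)| = |-31 - 30i| = sqrt(961 + 900)
Step 4: = 43.1393

43.1393


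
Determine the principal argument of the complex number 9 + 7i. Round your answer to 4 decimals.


Step 1: z = 9 + 7i
Step 2: arg(z) = atan2(7, 9)
Step 3: arg(z) = 0.661

0.661


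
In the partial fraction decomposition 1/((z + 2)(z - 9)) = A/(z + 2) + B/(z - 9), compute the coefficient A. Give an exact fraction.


Step 1: Multiply both sides by (z + 2) and set z = -2
Step 2: A = 1 / (-2 - 9)
Step 3: A = 1 / (-11)
Step 4: A = -1/11

-1/11


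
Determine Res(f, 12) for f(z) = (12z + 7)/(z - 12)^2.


Step 1: Pole of order 2 at z = 12
Step 2: Res = lim d/dz [(z - 12)^2 * f(z)] as z -> 12
Step 3: (z - 12)^2 * f(z) = 12z + 7
Step 4: d/dz[12z + 7] = 12

12


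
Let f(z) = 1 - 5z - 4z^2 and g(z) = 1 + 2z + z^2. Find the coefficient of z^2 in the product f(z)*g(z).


Step 1: z^2 term in f*g comes from: (1)*(z^2) + (-5z)*(2z) + (-4z^2)*(1)
Step 2: = 1 - 10 - 4
Step 3: = -13

-13


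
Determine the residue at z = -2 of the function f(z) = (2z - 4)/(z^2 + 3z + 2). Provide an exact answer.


Step 1: Q(z) = z^2 + 3z + 2 = (z + 2)(z + 1)
Step 2: Q'(z) = 2z + 3
Step 3: Q'(-2) = -1, P(-2) = -8
Step 4: Res = P(-2)/Q'(-2) = -8/(-1) = 8

8


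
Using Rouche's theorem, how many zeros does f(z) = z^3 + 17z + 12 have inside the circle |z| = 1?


Step 1: On |z| = 1 the three terms have sizes |z^3| = 1^3 = 1, |17z| = 17*1 = 17, |12| = 12
Step 2: The dominant term is g(z) = 17z; let h(z) = z^3 + 12 so f = g + h
Step 3: On |z| = 1: |g| = 17 and |h| <= 1 + 12 = 13
Step 4: Since 17 > 13, |h| < |g| on |z| = 1, so by Rouche f has the same number of zeros as g inside |z| < 1
Step 5: g(z) = 17z has 1 zero (at the origin, multiplicity 1) inside |z| < 1. Answer = 1

1


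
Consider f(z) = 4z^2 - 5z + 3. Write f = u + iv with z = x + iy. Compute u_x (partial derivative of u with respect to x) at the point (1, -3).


Step 1: f(z) = 4(x+iy)^2 - 5(x+iy) + 3
Step 2: u = 4(x^2 - y^2) - 5x + 3
Step 3: u_x = 8x - 5
Step 4: At (1, -3): u_x = 8 - 5 = 3

3


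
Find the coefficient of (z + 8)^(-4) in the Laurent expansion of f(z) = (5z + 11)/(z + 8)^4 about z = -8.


Step 1: Write the numerator in powers of (z + 8): 5z + 11 = 5(z + 8) + (5*(-8) + 11) = 5(z + 8) - 29
Step 2: Divide by (z + 8)^4: f(z) = -29(z + 8)^(-4) + 5(z + 8)^(-3)
Step 3: This finite sum is the Laurent series of f about z = -8.
Step 4: Coefficient of (z + 8)^(-4) = 5*(-8) + 11 = -29

-29


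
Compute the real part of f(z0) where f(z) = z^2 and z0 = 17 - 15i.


Step 1: z0 = 17 - 15i
Step 2: z0^2 = 17^2 - (-15)^2 - 510i
Step 3: real part = 289 - 225 = 64

64


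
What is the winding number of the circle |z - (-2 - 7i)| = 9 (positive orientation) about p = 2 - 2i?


Step 1: Center c = (-2, -7), radius = 9
Step 2: |p - c|^2 = 4^2 + 5^2 = 41
Step 3: r^2 = 81
Step 4: |p-c| < r so winding number = 1

1


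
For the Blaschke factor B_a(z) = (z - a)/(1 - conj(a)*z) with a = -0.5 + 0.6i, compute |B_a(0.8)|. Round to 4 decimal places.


Step 1: Numerator z0 - a = 0.8 - (-0.5 + 0.6i) = 1.3 - 0.6i
Step 2: Denominator 1 - conj(a)*z0 = 1 - (-0.5 - 0.6i)*0.8 = 1.4 + 0.48i
Step 3: |z0 - a|^2 = 1.3^2 + (-0.6)^2 = 2.05; |1 - conj(a)*z0|^2 = 1.4^2 + 0.48^2 = 2.1904
Step 4: |B_a(0.8)| = sqrt(2.05 / 2.1904) = sqrt(0.935902)
Step 5: = 0.9674

0.9674


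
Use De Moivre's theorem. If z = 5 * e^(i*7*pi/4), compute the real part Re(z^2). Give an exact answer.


Step 1: By De Moivre's theorem, z^2 = 5^2 * e^(i*2*7*pi/4) = 25 * (cos(7*pi/2) + i*sin(7*pi/2))
Step 2: |z|^2 = 5^2 = 25
Step 3: Reduce the angle mod 2*pi: 7*pi/2 - 2*pi = 3*pi/2
Step 4: cos(3*pi/2) = 0
Step 5: Re(z^2) = 25 * 0 = 0

0


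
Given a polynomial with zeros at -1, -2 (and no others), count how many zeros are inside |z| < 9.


Step 1: Check each root:
  z = -1: |-1| = 1 < 9
  z = -2: |-2| = 2 < 9
Step 2: Count = 2

2


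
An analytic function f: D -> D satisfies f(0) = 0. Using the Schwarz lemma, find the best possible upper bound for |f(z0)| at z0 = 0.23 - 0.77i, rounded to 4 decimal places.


Step 1: Schwarz lemma: if f: D -> D is analytic with f(0) = 0, then |f(z)| <= |z| for all z in D, and this is sharp (f(z) = z).
Step 2: |z0|^2 = 0.23^2 + (-0.77)^2 = 0.6458
Step 3: |z0| = sqrt(0.6458) = 0.803617
Step 4: Best bound = |z0| = 0.8036

0.8036


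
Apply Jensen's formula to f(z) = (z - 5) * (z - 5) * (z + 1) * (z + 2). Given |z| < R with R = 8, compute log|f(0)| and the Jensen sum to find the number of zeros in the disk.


Jensen's formula: (1/2pi)*integral log|f(Re^it)|dt = log|f(0)| + sum_{|a_k|<R} log(R/|a_k|)
Step 1: f(0) = (-5) * (-5) * 1 * 2 = 50
Step 2: log|f(0)| = log|5| + log|5| + log|-1| + log|-2| = 3.912
Step 3: Zeros inside |z| < 8: 5, 5, -1, -2
Step 4: Jensen sum = log(8/5) + log(8/5) + log(8/1) + log(8/2) = 4.4057
Step 5: n(R) = number of terms in the Jensen sum = count of zeros inside |z| < 8 = 4

4


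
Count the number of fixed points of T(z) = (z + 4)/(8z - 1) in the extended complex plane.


Step 1: Fixed points satisfy T(z) = z
Step 2: 8z^2 - 2z - 4 = 0
Step 3: Discriminant = (-2)^2 - 4*8*(-4) = 132
Step 4: Number of fixed points = 2

2


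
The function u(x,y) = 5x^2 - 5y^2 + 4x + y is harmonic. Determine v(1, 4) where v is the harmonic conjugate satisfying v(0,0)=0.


Step 1: v_x = -u_y = 10y - 1
Step 2: v_y = u_x = 10x + 4
Step 3: v = 10xy - x + 4y + C
Step 4: v(0,0) = 0 => C = 0
Step 5: v(1, 4) = 55

55


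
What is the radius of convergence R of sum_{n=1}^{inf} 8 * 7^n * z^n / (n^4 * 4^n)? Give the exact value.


Step 1: General term a_n = 8 * 7^n / (n^4 * 4^n)
Step 2: By the root test, |a_n|^(1/n) = 8^(1/n) * 7 / (n^(4/n) * 4) -> 7/4 as n -> infinity (since 8^(1/n) -> 1 and n^(4/n) -> 1)
Step 3: R = 1/lim|a_n|^(1/n) = 4/7

4/7


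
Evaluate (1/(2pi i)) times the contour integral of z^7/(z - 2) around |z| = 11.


Step 1: f(z) = z^7, a = 2 is inside |z| = 11
Step 2: By Cauchy integral formula: (1/(2pi*i)) * integral = f(a)
Step 3: f(2) = 2^7 = 128

128


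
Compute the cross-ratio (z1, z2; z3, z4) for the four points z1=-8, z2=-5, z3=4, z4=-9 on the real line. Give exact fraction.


Step 1: (z1-z3)(z2-z4) = (-12) * 4 = -48
Step 2: (z1-z4)(z2-z3) = 1 * (-9) = -9
Step 3: Cross-ratio = 48/9 = 16/3

16/3


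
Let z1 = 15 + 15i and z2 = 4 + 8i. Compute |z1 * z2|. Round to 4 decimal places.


Step 1: |z1| = sqrt(15^2 + 15^2) = sqrt(450)
Step 2: |z2| = sqrt(4^2 + 8^2) = sqrt(80)
Step 3: |z1*z2| = |z1|*|z2| = sqrt(450) * sqrt(80) = sqrt(450 * 80) = sqrt(36000)
Step 4: = 189.7367

189.7367


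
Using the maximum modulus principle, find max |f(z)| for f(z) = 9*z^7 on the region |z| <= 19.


Step 1: On |z| = 19, |f(z)| = 9 * |z|^7 = 9 * 19^7
Step 2: By maximum modulus principle, maximum is on boundary.
Step 3: Maximum = 9 * 893871739 = 8044845651

8044845651


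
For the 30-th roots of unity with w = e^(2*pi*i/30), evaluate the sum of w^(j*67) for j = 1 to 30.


Step 1: The sum sum_{j=1}^{n} w^(k*j) equals n if n | k, else 0.
Step 2: Here n = 30, k = 67
Step 3: Does n divide k? 30 | 67 -> False
Step 4: Sum = 0

0


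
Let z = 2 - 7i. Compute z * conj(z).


Step 1: conj(z) = 2 + 7i
Step 2: z * conj(z) = 2^2 + (-7)^2
Step 3: = 4 + 49 = 53

53


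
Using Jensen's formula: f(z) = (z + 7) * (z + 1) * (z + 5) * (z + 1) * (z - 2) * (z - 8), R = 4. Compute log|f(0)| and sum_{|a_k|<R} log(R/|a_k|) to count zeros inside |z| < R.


Jensen's formula: (1/2pi)*integral log|f(Re^it)|dt = log|f(0)| + sum_{|a_k|<R} log(R/|a_k|)
Step 1: f(0) = 7 * 1 * 5 * 1 * (-2) * (-8) = 560
Step 2: log|f(0)| = log|-7| + log|-1| + log|-5| + log|-1| + log|2| + log|8| = 6.3279
Step 3: Zeros inside |z| < 4: -1, -1, 2
Step 4: Jensen sum = log(4/1) + log(4/1) + log(4/2) = 3.4657
Step 5: n(R) = number of terms in the Jensen sum = count of zeros inside |z| < 4 = 3

3


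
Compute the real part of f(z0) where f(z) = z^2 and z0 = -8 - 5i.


Step 1: z0 = -8 - 5i
Step 2: z0^2 = (-8)^2 - (-5)^2 + 80i
Step 3: real part = 64 - 25 = 39

39


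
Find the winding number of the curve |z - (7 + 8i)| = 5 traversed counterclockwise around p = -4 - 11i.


Step 1: Center c = (7, 8), radius = 5
Step 2: |p - c|^2 = (-11)^2 + (-19)^2 = 482
Step 3: r^2 = 25
Step 4: |p-c| > r so winding number = 0

0


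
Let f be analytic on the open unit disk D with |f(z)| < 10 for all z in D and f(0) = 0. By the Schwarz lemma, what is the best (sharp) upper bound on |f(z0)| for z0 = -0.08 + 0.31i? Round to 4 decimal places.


Step 1: g = f/10 maps D -> D with g(0) = 0, so by the Schwarz lemma |g(z)| <= |z|, i.e. |f(z)| <= 10|z|; this is sharp (f(z) = 10z).
Step 2: |z0|^2 = (-0.08)^2 + 0.31^2 = 0.1025
Step 3: |z0| = sqrt(0.1025) = 0.320156
Step 4: Best bound = 10 * |z0| = 10 * 0.320156 = 3.2016

3.2016


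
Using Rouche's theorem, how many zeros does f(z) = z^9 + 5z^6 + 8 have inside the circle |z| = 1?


Step 1: On |z| = 1 the three terms have sizes |z^9| = 1^9 = 1, |5z^6| = 5*1^6 = 5, |8| = 8
Step 2: The dominant term is g(z) = 8; let h(z) = z^9 + 5z^6 so f = g + h
Step 3: On |z| = 1: |g| = 8 and |h| <= 1 + 5 = 6
Step 4: Since 8 > 6, |h| < |g| on |z| = 1, so by Rouche f has the same number of zeros as g inside |z| < 1
Step 5: g(z) = 8 is a nonzero constant with no zeros inside |z| < 1. Answer = 0

0


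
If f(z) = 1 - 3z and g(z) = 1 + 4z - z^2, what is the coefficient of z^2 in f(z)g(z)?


Step 1: z^2 term in f*g comes from: (1)*(-z^2) + (-3z)*(4z) + (0)*(1)
Step 2: = -1 - 12 + 0
Step 3: = -13

-13


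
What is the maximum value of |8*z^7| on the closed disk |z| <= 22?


Step 1: On |z| = 22, |f(z)| = 8 * |z|^7 = 8 * 22^7
Step 2: By maximum modulus principle, maximum is on boundary.
Step 3: Maximum = 8 * 2494357888 = 19954863104

19954863104


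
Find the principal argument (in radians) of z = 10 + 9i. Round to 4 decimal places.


Step 1: z = 10 + 9i
Step 2: arg(z) = atan2(9, 10)
Step 3: arg(z) = 0.7328

0.7328


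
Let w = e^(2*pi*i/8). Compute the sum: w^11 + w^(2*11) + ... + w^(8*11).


Step 1: The sum sum_{j=1}^{n} w^(k*j) equals n if n | k, else 0.
Step 2: Here n = 8, k = 11
Step 3: Does n divide k? 8 | 11 -> False
Step 4: Sum = 0

0


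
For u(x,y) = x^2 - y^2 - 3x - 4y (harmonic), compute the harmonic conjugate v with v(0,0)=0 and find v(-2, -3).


Step 1: v_x = -u_y = 2y + 4
Step 2: v_y = u_x = 2x - 3
Step 3: v = 2xy + 4x - 3y + C
Step 4: v(0,0) = 0 => C = 0
Step 5: v(-2, -3) = 13

13


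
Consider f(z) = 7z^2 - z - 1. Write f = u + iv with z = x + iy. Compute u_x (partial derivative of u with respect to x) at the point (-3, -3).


Step 1: f(z) = 7(x+iy)^2 - (x+iy) - 1
Step 2: u = 7(x^2 - y^2) - x - 1
Step 3: u_x = 14x - 1
Step 4: At (-3, -3): u_x = -42 - 1 = -43

-43


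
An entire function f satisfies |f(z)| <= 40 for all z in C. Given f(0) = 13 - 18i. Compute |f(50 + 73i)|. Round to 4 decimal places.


Step 1: By Liouville's theorem, a bounded entire function is constant.
Step 2: f(z) = f(0) = 13 - 18i for all z.
Step 3: |f(w)| = |13 - 18i| = sqrt(169 + 324)
Step 4: = 22.2036

22.2036


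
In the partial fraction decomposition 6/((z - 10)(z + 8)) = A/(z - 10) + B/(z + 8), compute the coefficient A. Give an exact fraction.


Step 1: Multiply both sides by (z - 10) and set z = 10
Step 2: A = 6 / (10 + 8)
Step 3: A = 6 / 18
Step 4: A = 1/3

1/3


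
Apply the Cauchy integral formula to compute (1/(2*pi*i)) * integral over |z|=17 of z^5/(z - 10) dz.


Step 1: f(z) = z^5, a = 10 is inside |z| = 17
Step 2: By Cauchy integral formula: (1/(2pi*i)) * integral = f(a)
Step 3: f(10) = 10^5 = 100000

100000


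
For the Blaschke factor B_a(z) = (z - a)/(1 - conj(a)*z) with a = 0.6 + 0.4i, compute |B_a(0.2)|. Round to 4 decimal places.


Step 1: Numerator z0 - a = 0.2 - (0.6 + 0.4i) = -0.4 - 0.4i
Step 2: Denominator 1 - conj(a)*z0 = 1 - (0.6 - 0.4i)*0.2 = 0.88 + 0.08i
Step 3: |z0 - a|^2 = (-0.4)^2 + (-0.4)^2 = 0.32; |1 - conj(a)*z0|^2 = 0.88^2 + 0.08^2 = 0.7808
Step 4: |B_a(0.2)| = sqrt(0.32 / 0.7808) = sqrt(0.409836)
Step 5: = 0.6402

0.6402


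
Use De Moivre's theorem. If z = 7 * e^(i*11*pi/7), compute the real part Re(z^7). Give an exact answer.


Step 1: By De Moivre's theorem, z^7 = 7^7 * e^(i*7*11*pi/7) = 823543 * (cos(11*pi) + i*sin(11*pi))
Step 2: |z|^7 = 7^7 = 823543
Step 3: Reduce the angle mod 2*pi: 11*pi - 10*pi = pi
Step 4: cos(pi) = -1
Step 5: Re(z^7) = 823543 * (-1) = -823543

-823543


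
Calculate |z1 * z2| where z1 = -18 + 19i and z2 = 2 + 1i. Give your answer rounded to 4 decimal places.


Step 1: |z1| = sqrt((-18)^2 + 19^2) = sqrt(685)
Step 2: |z2| = sqrt(2^2 + 1^2) = sqrt(5)
Step 3: |z1*z2| = |z1|*|z2| = sqrt(685) * sqrt(5) = sqrt(685 * 5) = sqrt(3425)
Step 4: = 58.5235

58.5235


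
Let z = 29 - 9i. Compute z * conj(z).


Step 1: conj(z) = 29 + 9i
Step 2: z * conj(z) = 29^2 + (-9)^2
Step 3: = 841 + 81 = 922

922


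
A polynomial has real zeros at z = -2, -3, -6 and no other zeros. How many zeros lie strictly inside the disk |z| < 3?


Step 1: Check each root:
  z = -2: |-2| = 2 < 3
  z = -3: |-3| = 3 >= 3
  z = -6: |-6| = 6 >= 3
Step 2: Count = 1

1


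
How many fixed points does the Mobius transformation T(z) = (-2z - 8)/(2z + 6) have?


Step 1: Fixed points satisfy T(z) = z
Step 2: 2z^2 + 8z + 8 = 0
Step 3: Discriminant = 8^2 - 4*2*8 = 0
Step 4: Number of fixed points = 1

1


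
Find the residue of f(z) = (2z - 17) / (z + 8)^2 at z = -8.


Step 1: Pole of order 2 at z = -8
Step 2: Res = lim d/dz [(z + 8)^2 * f(z)] as z -> -8
Step 3: (z + 8)^2 * f(z) = 2z - 17
Step 4: d/dz[2z - 17] = 2

2


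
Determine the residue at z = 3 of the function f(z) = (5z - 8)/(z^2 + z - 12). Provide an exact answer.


Step 1: Q(z) = z^2 + z - 12 = (z - 3)(z + 4)
Step 2: Q'(z) = 2z + 1
Step 3: Q'(3) = 7, P(3) = 7
Step 4: Res = P(3)/Q'(3) = 7/7 = 1

1


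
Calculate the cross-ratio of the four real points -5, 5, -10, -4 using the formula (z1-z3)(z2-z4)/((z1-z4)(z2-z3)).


Step 1: (z1-z3)(z2-z4) = 5 * 9 = 45
Step 2: (z1-z4)(z2-z3) = (-1) * 15 = -15
Step 3: Cross-ratio = -45/15 = -3

-3


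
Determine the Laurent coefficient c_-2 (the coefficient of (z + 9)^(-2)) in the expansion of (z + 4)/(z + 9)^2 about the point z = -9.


Step 1: Write the numerator in powers of (z + 9): z + 4 = (z + 9) + (1*(-9) + 4) = (z + 9) - 5
Step 2: Divide by (z + 9)^2: f(z) = -5(z + 9)^(-2) + (z + 9)^(-1)
Step 3: This finite sum is the Laurent series of f about z = -9.
Step 4: Coefficient of (z + 9)^(-2) = 1*(-9) + 4 = -5

-5


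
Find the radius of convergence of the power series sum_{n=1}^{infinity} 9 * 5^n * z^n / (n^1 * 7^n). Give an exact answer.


Step 1: General term a_n = 9 * 5^n / (n^1 * 7^n)
Step 2: By the root test, |a_n|^(1/n) = 9^(1/n) * 5 / (n^(1/n) * 7) -> 5/7 as n -> infinity (since 9^(1/n) -> 1 and n^(1/n) -> 1)
Step 3: R = 1/lim|a_n|^(1/n) = 7/5

7/5


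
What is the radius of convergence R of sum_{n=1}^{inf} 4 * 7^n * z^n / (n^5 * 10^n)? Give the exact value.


Step 1: General term a_n = 4 * 7^n / (n^5 * 10^n)
Step 2: By the root test, |a_n|^(1/n) = 4^(1/n) * 7 / (n^(5/n) * 10) -> 7/10 as n -> infinity (since 4^(1/n) -> 1 and n^(5/n) -> 1)
Step 3: R = 1/lim|a_n|^(1/n) = 10/7

10/7


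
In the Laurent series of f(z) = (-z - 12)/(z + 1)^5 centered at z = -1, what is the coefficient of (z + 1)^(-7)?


Step 1: Write the numerator in powers of (z + 1): -z - 12 = -(z + 1) + (-1*(-1) - 12) = -(z + 1) - 11
Step 2: Divide by (z + 1)^5: f(z) = -11(z + 1)^(-5) - (z + 1)^(-4)
Step 3: This finite sum is the Laurent series of f about z = -1.
Step 4: Only the powers -5 and -4 appear, so the coefficient of (z + 1)^(-7) = 0

0


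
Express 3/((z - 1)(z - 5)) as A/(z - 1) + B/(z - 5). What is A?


Step 1: Multiply both sides by (z - 1) and set z = 1
Step 2: A = 3 / (1 - 5)
Step 3: A = 3 / (-4)
Step 4: A = -3/4

-3/4


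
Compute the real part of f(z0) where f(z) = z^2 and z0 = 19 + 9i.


Step 1: z0 = 19 + 9i
Step 2: z0^2 = 19^2 - 9^2 + 342i
Step 3: real part = 361 - 81 = 280

280


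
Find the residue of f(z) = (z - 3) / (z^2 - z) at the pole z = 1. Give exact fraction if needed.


Step 1: Q(z) = z^2 - z = (z - 1)(z)
Step 2: Q'(z) = 2z - 1
Step 3: Q'(1) = 1, P(1) = -2
Step 4: Res = P(1)/Q'(1) = -2/1 = -2

-2


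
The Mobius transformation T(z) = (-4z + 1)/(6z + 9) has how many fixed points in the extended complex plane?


Step 1: Fixed points satisfy T(z) = z
Step 2: 6z^2 + 13z - 1 = 0
Step 3: Discriminant = 13^2 - 4*6*(-1) = 193
Step 4: Number of fixed points = 2

2


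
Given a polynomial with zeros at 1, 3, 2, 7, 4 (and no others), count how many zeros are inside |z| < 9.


Step 1: Check each root:
  z = 1: |1| = 1 < 9
  z = 3: |3| = 3 < 9
  z = 2: |2| = 2 < 9
  z = 7: |7| = 7 < 9
  z = 4: |4| = 4 < 9
Step 2: Count = 5

5


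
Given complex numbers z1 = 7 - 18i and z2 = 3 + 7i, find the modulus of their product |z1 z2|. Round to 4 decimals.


Step 1: |z1| = sqrt(7^2 + (-18)^2) = sqrt(373)
Step 2: |z2| = sqrt(3^2 + 7^2) = sqrt(58)
Step 3: |z1*z2| = |z1|*|z2| = sqrt(373) * sqrt(58) = sqrt(373 * 58) = sqrt(21634)
Step 4: = 147.085

147.085


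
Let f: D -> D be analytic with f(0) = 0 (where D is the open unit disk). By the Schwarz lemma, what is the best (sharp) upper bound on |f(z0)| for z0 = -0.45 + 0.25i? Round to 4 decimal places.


Step 1: Schwarz lemma: if f: D -> D is analytic with f(0) = 0, then |f(z)| <= |z| for all z in D, and this is sharp (f(z) = z).
Step 2: |z0|^2 = (-0.45)^2 + 0.25^2 = 0.265
Step 3: |z0| = sqrt(0.265) = 0.514782
Step 4: Best bound = |z0| = 0.5148

0.5148


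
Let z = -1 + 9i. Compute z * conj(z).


Step 1: conj(z) = -1 - 9i
Step 2: z * conj(z) = (-1)^2 + 9^2
Step 3: = 1 + 81 = 82

82


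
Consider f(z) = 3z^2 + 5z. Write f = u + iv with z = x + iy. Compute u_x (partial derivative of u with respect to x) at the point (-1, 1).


Step 1: f(z) = 3(x+iy)^2 + 5(x+iy) + 0
Step 2: u = 3(x^2 - y^2) + 5x + 0
Step 3: u_x = 6x + 5
Step 4: At (-1, 1): u_x = -6 + 5 = -1

-1


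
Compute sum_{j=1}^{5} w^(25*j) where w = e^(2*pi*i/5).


Step 1: The sum sum_{j=1}^{n} w^(k*j) equals n if n | k, else 0.
Step 2: Here n = 5, k = 25
Step 3: Does n divide k? 5 | 25 -> True
Step 4: Sum = 5

5


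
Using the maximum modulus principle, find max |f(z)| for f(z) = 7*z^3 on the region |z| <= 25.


Step 1: On |z| = 25, |f(z)| = 7 * |z|^3 = 7 * 25^3
Step 2: By maximum modulus principle, maximum is on boundary.
Step 3: Maximum = 7 * 15625 = 109375

109375


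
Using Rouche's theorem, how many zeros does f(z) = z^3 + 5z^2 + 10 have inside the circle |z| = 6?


Step 1: On |z| = 6 the three terms have sizes |z^3| = 6^3 = 216, |5z^2| = 5*6^2 = 180, |10| = 10
Step 2: The dominant term is g(z) = z^3; let h(z) = 5z^2 + 10 so f = g + h
Step 3: On |z| = 6: |g| = 216 and |h| <= 180 + 10 = 190
Step 4: Since 216 > 190, |h| < |g| on |z| = 6, so by Rouche f has the same number of zeros as g inside |z| < 6
Step 5: g(z) = z^3 has 3 zeros (all at the origin) inside |z| < 6. Answer = 3

3


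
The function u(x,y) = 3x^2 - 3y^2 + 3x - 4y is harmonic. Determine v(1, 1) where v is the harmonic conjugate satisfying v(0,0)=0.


Step 1: v_x = -u_y = 6y + 4
Step 2: v_y = u_x = 6x + 3
Step 3: v = 6xy + 4x + 3y + C
Step 4: v(0,0) = 0 => C = 0
Step 5: v(1, 1) = 13

13


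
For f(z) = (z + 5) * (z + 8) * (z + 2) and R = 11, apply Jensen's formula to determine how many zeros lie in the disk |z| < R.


Jensen's formula: (1/2pi)*integral log|f(Re^it)|dt = log|f(0)| + sum_{|a_k|<R} log(R/|a_k|)
Step 1: f(0) = 5 * 8 * 2 = 80
Step 2: log|f(0)| = log|-5| + log|-8| + log|-2| = 4.382
Step 3: Zeros inside |z| < 11: -5, -8, -2
Step 4: Jensen sum = log(11/5) + log(11/8) + log(11/2) = 2.8117
Step 5: n(R) = number of terms in the Jensen sum = count of zeros inside |z| < 11 = 3

3


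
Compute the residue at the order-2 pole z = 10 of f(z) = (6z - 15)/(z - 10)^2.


Step 1: Pole of order 2 at z = 10
Step 2: Res = lim d/dz [(z - 10)^2 * f(z)] as z -> 10
Step 3: (z - 10)^2 * f(z) = 6z - 15
Step 4: d/dz[6z - 15] = 6

6


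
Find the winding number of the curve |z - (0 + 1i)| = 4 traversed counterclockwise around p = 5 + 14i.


Step 1: Center c = (0, 1), radius = 4
Step 2: |p - c|^2 = 5^2 + 13^2 = 194
Step 3: r^2 = 16
Step 4: |p-c| > r so winding number = 0

0


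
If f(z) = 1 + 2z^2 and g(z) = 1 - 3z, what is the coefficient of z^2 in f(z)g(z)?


Step 1: z^2 term in f*g comes from: (1)*(0) + (0)*(-3z) + (2z^2)*(1)
Step 2: = 0 + 0 + 2
Step 3: = 2

2


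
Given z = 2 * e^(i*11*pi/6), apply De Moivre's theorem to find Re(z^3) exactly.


Step 1: By De Moivre's theorem, z^3 = 2^3 * e^(i*3*11*pi/6) = 8 * (cos(11*pi/2) + i*sin(11*pi/2))
Step 2: |z|^3 = 2^3 = 8
Step 3: Reduce the angle mod 2*pi: 11*pi/2 - 4*pi = 3*pi/2
Step 4: cos(3*pi/2) = 0
Step 5: Re(z^3) = 8 * 0 = 0

0


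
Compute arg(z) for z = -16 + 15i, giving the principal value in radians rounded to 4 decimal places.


Step 1: z = -16 + 15i
Step 2: arg(z) = atan2(15, -16)
Step 3: arg(z) = 2.3884

2.3884


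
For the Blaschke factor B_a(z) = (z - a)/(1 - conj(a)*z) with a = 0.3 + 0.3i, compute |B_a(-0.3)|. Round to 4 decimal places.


Step 1: Numerator z0 - a = -0.3 - (0.3 + 0.3i) = -0.6 - 0.3i
Step 2: Denominator 1 - conj(a)*z0 = 1 - (0.3 - 0.3i)*(-0.3) = 1.09 - 0.09i
Step 3: |z0 - a|^2 = (-0.6)^2 + (-0.3)^2 = 0.45; |1 - conj(a)*z0|^2 = 1.09^2 + (-0.09)^2 = 1.1962
Step 4: |B_a(-0.3)| = sqrt(0.45 / 1.1962) = sqrt(0.376191)
Step 5: = 0.6133

0.6133


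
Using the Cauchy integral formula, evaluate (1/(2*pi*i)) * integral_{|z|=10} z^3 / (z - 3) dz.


Step 1: f(z) = z^3, a = 3 is inside |z| = 10
Step 2: By Cauchy integral formula: (1/(2pi*i)) * integral = f(a)
Step 3: f(3) = 3^3 = 27

27


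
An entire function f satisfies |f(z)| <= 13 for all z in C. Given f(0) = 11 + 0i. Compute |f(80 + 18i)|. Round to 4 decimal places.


Step 1: By Liouville's theorem, a bounded entire function is constant.
Step 2: f(z) = f(0) = 11 + 0i for all z.
Step 3: |f(w)| = |11 + 0i| = sqrt(121 + 0)
Step 4: = 11.0

11.0


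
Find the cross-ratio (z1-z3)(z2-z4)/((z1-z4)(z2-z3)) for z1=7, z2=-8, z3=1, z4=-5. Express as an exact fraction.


Step 1: (z1-z3)(z2-z4) = 6 * (-3) = -18
Step 2: (z1-z4)(z2-z3) = 12 * (-9) = -108
Step 3: Cross-ratio = 18/108 = 1/6

1/6


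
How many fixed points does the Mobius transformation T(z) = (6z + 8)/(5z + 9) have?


Step 1: Fixed points satisfy T(z) = z
Step 2: 5z^2 + 3z - 8 = 0
Step 3: Discriminant = 3^2 - 4*5*(-8) = 169
Step 4: Number of fixed points = 2

2


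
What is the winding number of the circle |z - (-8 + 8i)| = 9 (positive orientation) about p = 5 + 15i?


Step 1: Center c = (-8, 8), radius = 9
Step 2: |p - c|^2 = 13^2 + 7^2 = 218
Step 3: r^2 = 81
Step 4: |p-c| > r so winding number = 0

0


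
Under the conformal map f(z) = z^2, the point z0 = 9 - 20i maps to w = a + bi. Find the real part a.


Step 1: z0 = 9 - 20i
Step 2: z0^2 = 9^2 - (-20)^2 - 360i
Step 3: real part = 81 - 400 = -319

-319


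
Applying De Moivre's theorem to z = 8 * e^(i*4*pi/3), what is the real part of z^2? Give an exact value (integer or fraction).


Step 1: By De Moivre's theorem, z^2 = 8^2 * e^(i*2*4*pi/3) = 64 * (cos(8*pi/3) + i*sin(8*pi/3))
Step 2: |z|^2 = 8^2 = 64
Step 3: Reduce the angle mod 2*pi: 8*pi/3 - 2*pi = 2*pi/3
Step 4: cos(2*pi/3) = -1/2
Step 5: Re(z^2) = 64 * (-1/2) = -32

-32


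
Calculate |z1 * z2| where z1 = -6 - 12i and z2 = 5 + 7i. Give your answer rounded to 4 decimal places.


Step 1: |z1| = sqrt((-6)^2 + (-12)^2) = sqrt(180)
Step 2: |z2| = sqrt(5^2 + 7^2) = sqrt(74)
Step 3: |z1*z2| = |z1|*|z2| = sqrt(180) * sqrt(74) = sqrt(180 * 74) = sqrt(13320)
Step 4: = 115.4123

115.4123


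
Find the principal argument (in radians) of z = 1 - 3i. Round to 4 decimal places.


Step 1: z = 1 - 3i
Step 2: arg(z) = atan2(-3, 1)
Step 3: arg(z) = -1.249

-1.249


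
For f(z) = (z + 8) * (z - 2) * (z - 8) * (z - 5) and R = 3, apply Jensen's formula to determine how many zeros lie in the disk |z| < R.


Jensen's formula: (1/2pi)*integral log|f(Re^it)|dt = log|f(0)| + sum_{|a_k|<R} log(R/|a_k|)
Step 1: f(0) = 8 * (-2) * (-8) * (-5) = -640
Step 2: log|f(0)| = log|-8| + log|2| + log|8| + log|5| = 6.4615
Step 3: Zeros inside |z| < 3: 2
Step 4: Jensen sum = log(3/2) = 0.4055
Step 5: n(R) = number of terms in the Jensen sum = count of zeros inside |z| < 3 = 1

1


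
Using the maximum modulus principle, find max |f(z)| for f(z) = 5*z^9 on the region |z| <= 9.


Step 1: On |z| = 9, |f(z)| = 5 * |z|^9 = 5 * 9^9
Step 2: By maximum modulus principle, maximum is on boundary.
Step 3: Maximum = 5 * 387420489 = 1937102445

1937102445


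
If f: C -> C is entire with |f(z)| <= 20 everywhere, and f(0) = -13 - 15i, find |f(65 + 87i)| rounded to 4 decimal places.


Step 1: By Liouville's theorem, a bounded entire function is constant.
Step 2: f(z) = f(0) = -13 - 15i for all z.
Step 3: |f(w)| = |-13 - 15i| = sqrt(169 + 225)
Step 4: = 19.8494

19.8494


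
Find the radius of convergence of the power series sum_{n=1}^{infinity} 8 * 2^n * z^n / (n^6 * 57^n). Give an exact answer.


Step 1: General term a_n = 8 * 2^n / (n^6 * 57^n)
Step 2: By the root test, |a_n|^(1/n) = 8^(1/n) * 2 / (n^(6/n) * 57) -> 2/57 as n -> infinity (since 8^(1/n) -> 1 and n^(6/n) -> 1)
Step 3: R = 1/lim|a_n|^(1/n) = 57/2

57/2


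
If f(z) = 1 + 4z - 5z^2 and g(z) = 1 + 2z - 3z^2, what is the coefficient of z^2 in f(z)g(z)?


Step 1: z^2 term in f*g comes from: (1)*(-3z^2) + (4z)*(2z) + (-5z^2)*(1)
Step 2: = -3 + 8 - 5
Step 3: = 0

0


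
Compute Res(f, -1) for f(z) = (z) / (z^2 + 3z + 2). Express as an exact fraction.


Step 1: Q(z) = z^2 + 3z + 2 = (z + 1)(z + 2)
Step 2: Q'(z) = 2z + 3
Step 3: Q'(-1) = 1, P(-1) = -1
Step 4: Res = P(-1)/Q'(-1) = -1/1 = -1

-1


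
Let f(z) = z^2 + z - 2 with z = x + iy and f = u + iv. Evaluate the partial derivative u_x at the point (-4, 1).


Step 1: f(z) = (x+iy)^2 + (x+iy) - 2
Step 2: u = (x^2 - y^2) + x - 2
Step 3: u_x = 2x + 1
Step 4: At (-4, 1): u_x = -8 + 1 = -7

-7


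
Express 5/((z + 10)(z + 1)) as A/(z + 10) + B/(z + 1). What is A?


Step 1: Multiply both sides by (z + 10) and set z = -10
Step 2: A = 5 / (-10 + 1)
Step 3: A = 5 / (-9)
Step 4: A = -5/9

-5/9


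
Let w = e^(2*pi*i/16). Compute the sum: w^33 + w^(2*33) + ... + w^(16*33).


Step 1: The sum sum_{j=1}^{n} w^(k*j) equals n if n | k, else 0.
Step 2: Here n = 16, k = 33
Step 3: Does n divide k? 16 | 33 -> False
Step 4: Sum = 0

0


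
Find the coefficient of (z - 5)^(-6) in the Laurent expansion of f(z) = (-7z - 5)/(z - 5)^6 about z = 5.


Step 1: Write the numerator in powers of (z - 5): -7z - 5 = -7(z - 5) + (-7*5 - 5) = -7(z - 5) - 40
Step 2: Divide by (z - 5)^6: f(z) = -40(z - 5)^(-6) - 7(z - 5)^(-5)
Step 3: This finite sum is the Laurent series of f about z = 5.
Step 4: Coefficient of (z - 5)^(-6) = -7*5 - 5 = -40

-40


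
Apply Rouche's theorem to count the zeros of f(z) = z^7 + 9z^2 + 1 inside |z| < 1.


Step 1: On |z| = 1 the three terms have sizes |z^7| = 1^7 = 1, |9z^2| = 9*1^2 = 9, |1| = 1
Step 2: The dominant term is g(z) = 9z^2; let h(z) = z^7 + 1 so f = g + h
Step 3: On |z| = 1: |g| = 9 and |h| <= 1 + 1 = 2
Step 4: Since 9 > 2, |h| < |g| on |z| = 1, so by Rouche f has the same number of zeros as g inside |z| < 1
Step 5: g(z) = 9z^2 has 2 zeros (at the origin, multiplicity 2) inside |z| < 1. Answer = 2

2


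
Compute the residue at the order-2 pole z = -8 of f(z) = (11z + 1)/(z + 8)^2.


Step 1: Pole of order 2 at z = -8
Step 2: Res = lim d/dz [(z + 8)^2 * f(z)] as z -> -8
Step 3: (z + 8)^2 * f(z) = 11z + 1
Step 4: d/dz[11z + 1] = 11

11


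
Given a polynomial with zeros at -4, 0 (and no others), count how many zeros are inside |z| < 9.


Step 1: Check each root:
  z = -4: |-4| = 4 < 9
  z = 0: |0| = 0 < 9
Step 2: Count = 2

2


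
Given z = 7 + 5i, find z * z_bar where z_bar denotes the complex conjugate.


Step 1: conj(z) = 7 - 5i
Step 2: z * conj(z) = 7^2 + 5^2
Step 3: = 49 + 25 = 74

74


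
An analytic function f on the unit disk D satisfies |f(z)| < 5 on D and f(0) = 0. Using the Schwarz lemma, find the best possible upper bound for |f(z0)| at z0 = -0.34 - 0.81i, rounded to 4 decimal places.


Step 1: g = f/5 maps D -> D with g(0) = 0, so by the Schwarz lemma |g(z)| <= |z|, i.e. |f(z)| <= 5|z|; this is sharp (f(z) = 5z).
Step 2: |z0|^2 = (-0.34)^2 + (-0.81)^2 = 0.7717
Step 3: |z0| = sqrt(0.7717) = 0.878465
Step 4: Best bound = 5 * |z0| = 5 * 0.878465 = 4.3923

4.3923


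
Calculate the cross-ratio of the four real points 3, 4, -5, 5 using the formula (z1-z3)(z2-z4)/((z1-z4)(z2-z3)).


Step 1: (z1-z3)(z2-z4) = 8 * (-1) = -8
Step 2: (z1-z4)(z2-z3) = (-2) * 9 = -18
Step 3: Cross-ratio = 8/18 = 4/9

4/9


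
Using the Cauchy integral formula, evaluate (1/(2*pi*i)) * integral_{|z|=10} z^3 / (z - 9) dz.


Step 1: f(z) = z^3, a = 9 is inside |z| = 10
Step 2: By Cauchy integral formula: (1/(2pi*i)) * integral = f(a)
Step 3: f(9) = 9^3 = 729

729


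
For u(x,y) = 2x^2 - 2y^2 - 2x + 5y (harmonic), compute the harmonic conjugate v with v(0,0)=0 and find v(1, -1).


Step 1: v_x = -u_y = 4y - 5
Step 2: v_y = u_x = 4x - 2
Step 3: v = 4xy - 5x - 2y + C
Step 4: v(0,0) = 0 => C = 0
Step 5: v(1, -1) = -7

-7


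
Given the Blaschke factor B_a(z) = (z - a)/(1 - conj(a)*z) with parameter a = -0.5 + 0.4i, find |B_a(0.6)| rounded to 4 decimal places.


Step 1: Numerator z0 - a = 0.6 - (-0.5 + 0.4i) = 1.1 - 0.4i
Step 2: Denominator 1 - conj(a)*z0 = 1 - (-0.5 - 0.4i)*0.6 = 1.3 + 0.24i
Step 3: |z0 - a|^2 = 1.1^2 + (-0.4)^2 = 1.37; |1 - conj(a)*z0|^2 = 1.3^2 + 0.24^2 = 1.7476
Step 4: |B_a(0.6)| = sqrt(1.37 / 1.7476) = sqrt(0.783932)
Step 5: = 0.8854

0.8854


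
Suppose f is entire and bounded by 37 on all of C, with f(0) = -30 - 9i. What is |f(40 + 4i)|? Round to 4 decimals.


Step 1: By Liouville's theorem, a bounded entire function is constant.
Step 2: f(z) = f(0) = -30 - 9i for all z.
Step 3: |f(w)| = |-30 - 9i| = sqrt(900 + 81)
Step 4: = 31.3209

31.3209


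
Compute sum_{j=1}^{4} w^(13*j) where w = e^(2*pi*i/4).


Step 1: The sum sum_{j=1}^{n} w^(k*j) equals n if n | k, else 0.
Step 2: Here n = 4, k = 13
Step 3: Does n divide k? 4 | 13 -> False
Step 4: Sum = 0

0


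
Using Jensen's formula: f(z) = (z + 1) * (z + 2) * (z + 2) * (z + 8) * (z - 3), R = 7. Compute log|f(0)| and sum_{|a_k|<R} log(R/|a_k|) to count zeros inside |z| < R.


Jensen's formula: (1/2pi)*integral log|f(Re^it)|dt = log|f(0)| + sum_{|a_k|<R} log(R/|a_k|)
Step 1: f(0) = 1 * 2 * 2 * 8 * (-3) = -96
Step 2: log|f(0)| = log|-1| + log|-2| + log|-2| + log|-8| + log|3| = 4.5643
Step 3: Zeros inside |z| < 7: -1, -2, -2, 3
Step 4: Jensen sum = log(7/1) + log(7/2) + log(7/2) + log(7/3) = 5.2987
Step 5: n(R) = number of terms in the Jensen sum = count of zeros inside |z| < 7 = 4

4


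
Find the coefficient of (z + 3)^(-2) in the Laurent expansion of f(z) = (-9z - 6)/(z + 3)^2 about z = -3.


Step 1: Write the numerator in powers of (z + 3): -9z - 6 = -9(z + 3) + (-9*(-3) - 6) = -9(z + 3) + 21
Step 2: Divide by (z + 3)^2: f(z) = 21(z + 3)^(-2) - 9(z + 3)^(-1)
Step 3: This finite sum is the Laurent series of f about z = -3.
Step 4: Coefficient of (z + 3)^(-2) = -9*(-3) - 6 = 21

21


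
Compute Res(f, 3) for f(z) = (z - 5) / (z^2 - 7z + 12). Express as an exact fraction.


Step 1: Q(z) = z^2 - 7z + 12 = (z - 3)(z - 4)
Step 2: Q'(z) = 2z - 7
Step 3: Q'(3) = -1, P(3) = -2
Step 4: Res = P(3)/Q'(3) = -2/(-1) = 2

2


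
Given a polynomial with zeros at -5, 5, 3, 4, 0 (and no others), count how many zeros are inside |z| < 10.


Step 1: Check each root:
  z = -5: |-5| = 5 < 10
  z = 5: |5| = 5 < 10
  z = 3: |3| = 3 < 10
  z = 4: |4| = 4 < 10
  z = 0: |0| = 0 < 10
Step 2: Count = 5

5


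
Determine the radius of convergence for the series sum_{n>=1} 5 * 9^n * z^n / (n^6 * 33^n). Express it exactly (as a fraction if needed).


Step 1: General term a_n = 5 * 9^n / (n^6 * 33^n)
Step 2: By the root test, |a_n|^(1/n) = 5^(1/n) * 9 / (n^(6/n) * 33) -> 9/33 as n -> infinity (since 5^(1/n) -> 1 and n^(6/n) -> 1)
Step 3: R = 1/lim|a_n|^(1/n) = 33/9 = 11/3

11/3


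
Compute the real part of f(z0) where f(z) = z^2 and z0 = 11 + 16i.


Step 1: z0 = 11 + 16i
Step 2: z0^2 = 11^2 - 16^2 + 352i
Step 3: real part = 121 - 256 = -135

-135


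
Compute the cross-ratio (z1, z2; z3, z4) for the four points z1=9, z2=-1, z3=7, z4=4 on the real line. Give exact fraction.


Step 1: (z1-z3)(z2-z4) = 2 * (-5) = -10
Step 2: (z1-z4)(z2-z3) = 5 * (-8) = -40
Step 3: Cross-ratio = 10/40 = 1/4

1/4


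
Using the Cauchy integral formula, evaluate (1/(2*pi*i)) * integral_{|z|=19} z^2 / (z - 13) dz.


Step 1: f(z) = z^2, a = 13 is inside |z| = 19
Step 2: By Cauchy integral formula: (1/(2pi*i)) * integral = f(a)
Step 3: f(13) = 13^2 = 169

169


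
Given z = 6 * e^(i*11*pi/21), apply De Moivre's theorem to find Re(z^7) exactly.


Step 1: By De Moivre's theorem, z^7 = 6^7 * e^(i*7*11*pi/21) = 279936 * (cos(11*pi/3) + i*sin(11*pi/3))
Step 2: |z|^7 = 6^7 = 279936
Step 3: Reduce the angle mod 2*pi: 11*pi/3 - 2*pi = 5*pi/3
Step 4: cos(5*pi/3) = 1/2
Step 5: Re(z^7) = 279936 * 1/2 = 139968

139968


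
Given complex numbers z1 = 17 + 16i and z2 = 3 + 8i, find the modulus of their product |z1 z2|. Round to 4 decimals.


Step 1: |z1| = sqrt(17^2 + 16^2) = sqrt(545)
Step 2: |z2| = sqrt(3^2 + 8^2) = sqrt(73)
Step 3: |z1*z2| = |z1|*|z2| = sqrt(545) * sqrt(73) = sqrt(545 * 73) = sqrt(39785)
Step 4: = 199.4618

199.4618


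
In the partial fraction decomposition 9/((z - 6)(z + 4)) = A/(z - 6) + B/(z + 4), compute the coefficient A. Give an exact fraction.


Step 1: Multiply both sides by (z - 6) and set z = 6
Step 2: A = 9 / (6 + 4)
Step 3: A = 9 / 10
Step 4: A = 9/10

9/10


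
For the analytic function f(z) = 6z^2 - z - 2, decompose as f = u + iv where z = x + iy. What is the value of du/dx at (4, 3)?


Step 1: f(z) = 6(x+iy)^2 - (x+iy) - 2
Step 2: u = 6(x^2 - y^2) - x - 2
Step 3: u_x = 12x - 1
Step 4: At (4, 3): u_x = 48 - 1 = 47

47


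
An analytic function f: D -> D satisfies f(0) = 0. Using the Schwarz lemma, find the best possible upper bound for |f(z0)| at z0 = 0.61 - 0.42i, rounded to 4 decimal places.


Step 1: Schwarz lemma: if f: D -> D is analytic with f(0) = 0, then |f(z)| <= |z| for all z in D, and this is sharp (f(z) = z).
Step 2: |z0|^2 = 0.61^2 + (-0.42)^2 = 0.5485
Step 3: |z0| = sqrt(0.5485) = 0.740608
Step 4: Best bound = |z0| = 0.7406

0.7406


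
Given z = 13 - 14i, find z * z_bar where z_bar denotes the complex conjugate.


Step 1: conj(z) = 13 + 14i
Step 2: z * conj(z) = 13^2 + (-14)^2
Step 3: = 169 + 196 = 365

365


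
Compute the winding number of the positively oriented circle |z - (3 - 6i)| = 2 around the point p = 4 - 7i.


Step 1: Center c = (3, -6), radius = 2
Step 2: |p - c|^2 = 1^2 + (-1)^2 = 2
Step 3: r^2 = 4
Step 4: |p-c| < r so winding number = 1

1


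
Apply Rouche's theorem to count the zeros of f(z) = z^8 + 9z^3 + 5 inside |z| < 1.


Step 1: On |z| = 1 the three terms have sizes |z^8| = 1^8 = 1, |9z^3| = 9*1^3 = 9, |5| = 5
Step 2: The dominant term is g(z) = 9z^3; let h(z) = z^8 + 5 so f = g + h
Step 3: On |z| = 1: |g| = 9 and |h| <= 1 + 5 = 6
Step 4: Since 9 > 6, |h| < |g| on |z| = 1, so by Rouche f has the same number of zeros as g inside |z| < 1
Step 5: g(z) = 9z^3 has 3 zeros (at the origin, multiplicity 3) inside |z| < 1. Answer = 3

3


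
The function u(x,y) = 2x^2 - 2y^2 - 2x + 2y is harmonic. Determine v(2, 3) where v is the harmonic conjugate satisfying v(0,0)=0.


Step 1: v_x = -u_y = 4y - 2
Step 2: v_y = u_x = 4x - 2
Step 3: v = 4xy - 2x - 2y + C
Step 4: v(0,0) = 0 => C = 0
Step 5: v(2, 3) = 14

14


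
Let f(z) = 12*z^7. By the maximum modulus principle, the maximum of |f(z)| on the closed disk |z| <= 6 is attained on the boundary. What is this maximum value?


Step 1: On |z| = 6, |f(z)| = 12 * |z|^7 = 12 * 6^7
Step 2: By maximum modulus principle, maximum is on boundary.
Step 3: Maximum = 12 * 279936 = 3359232

3359232


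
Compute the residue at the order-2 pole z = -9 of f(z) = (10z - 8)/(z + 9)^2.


Step 1: Pole of order 2 at z = -9
Step 2: Res = lim d/dz [(z + 9)^2 * f(z)] as z -> -9
Step 3: (z + 9)^2 * f(z) = 10z - 8
Step 4: d/dz[10z - 8] = 10

10


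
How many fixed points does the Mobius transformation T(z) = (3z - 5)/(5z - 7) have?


Step 1: Fixed points satisfy T(z) = z
Step 2: 5z^2 - 10z + 5 = 0
Step 3: Discriminant = (-10)^2 - 4*5*5 = 0
Step 4: Number of fixed points = 1

1


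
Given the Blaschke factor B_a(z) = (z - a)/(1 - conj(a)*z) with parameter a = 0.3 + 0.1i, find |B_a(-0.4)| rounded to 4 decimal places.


Step 1: Numerator z0 - a = -0.4 - (0.3 + 0.1i) = -0.7 - 0.1i
Step 2: Denominator 1 - conj(a)*z0 = 1 - (0.3 - 0.1i)*(-0.4) = 1.12 - 0.04i
Step 3: |z0 - a|^2 = (-0.7)^2 + (-0.1)^2 = 0.5; |1 - conj(a)*z0|^2 = 1.12^2 + (-0.04)^2 = 1.256
Step 4: |B_a(-0.4)| = sqrt(0.5 / 1.256) = sqrt(0.398089)
Step 5: = 0.6309

0.6309


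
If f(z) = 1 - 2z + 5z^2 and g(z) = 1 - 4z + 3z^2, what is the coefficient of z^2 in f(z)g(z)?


Step 1: z^2 term in f*g comes from: (1)*(3z^2) + (-2z)*(-4z) + (5z^2)*(1)
Step 2: = 3 + 8 + 5
Step 3: = 16

16


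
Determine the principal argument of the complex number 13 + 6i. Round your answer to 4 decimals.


Step 1: z = 13 + 6i
Step 2: arg(z) = atan2(6, 13)
Step 3: arg(z) = 0.4324

0.4324


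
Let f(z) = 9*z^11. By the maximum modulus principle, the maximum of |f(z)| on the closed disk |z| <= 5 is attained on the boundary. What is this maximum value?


Step 1: On |z| = 5, |f(z)| = 9 * |z|^11 = 9 * 5^11
Step 2: By maximum modulus principle, maximum is on boundary.
Step 3: Maximum = 9 * 48828125 = 439453125

439453125


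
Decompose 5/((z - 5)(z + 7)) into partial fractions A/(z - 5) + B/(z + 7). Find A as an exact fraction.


Step 1: Multiply both sides by (z - 5) and set z = 5
Step 2: A = 5 / (5 + 7)
Step 3: A = 5 / 12
Step 4: A = 5/12

5/12


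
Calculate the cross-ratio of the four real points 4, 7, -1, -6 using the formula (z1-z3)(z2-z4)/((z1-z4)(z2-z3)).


Step 1: (z1-z3)(z2-z4) = 5 * 13 = 65
Step 2: (z1-z4)(z2-z3) = 10 * 8 = 80
Step 3: Cross-ratio = 65/80 = 13/16

13/16


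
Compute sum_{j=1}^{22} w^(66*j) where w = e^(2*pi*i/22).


Step 1: The sum sum_{j=1}^{n} w^(k*j) equals n if n | k, else 0.
Step 2: Here n = 22, k = 66
Step 3: Does n divide k? 22 | 66 -> True
Step 4: Sum = 22

22


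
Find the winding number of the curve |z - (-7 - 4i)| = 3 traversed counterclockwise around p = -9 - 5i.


Step 1: Center c = (-7, -4), radius = 3
Step 2: |p - c|^2 = (-2)^2 + (-1)^2 = 5
Step 3: r^2 = 9
Step 4: |p-c| < r so winding number = 1

1


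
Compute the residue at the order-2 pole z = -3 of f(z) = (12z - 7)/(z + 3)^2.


Step 1: Pole of order 2 at z = -3
Step 2: Res = lim d/dz [(z + 3)^2 * f(z)] as z -> -3
Step 3: (z + 3)^2 * f(z) = 12z - 7
Step 4: d/dz[12z - 7] = 12

12


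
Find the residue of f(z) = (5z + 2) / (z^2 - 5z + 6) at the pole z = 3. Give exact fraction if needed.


Step 1: Q(z) = z^2 - 5z + 6 = (z - 3)(z - 2)
Step 2: Q'(z) = 2z - 5
Step 3: Q'(3) = 1, P(3) = 17
Step 4: Res = P(3)/Q'(3) = 17/1 = 17

17


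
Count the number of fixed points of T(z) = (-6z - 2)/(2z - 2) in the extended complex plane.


Step 1: Fixed points satisfy T(z) = z
Step 2: 2z^2 + 4z + 2 = 0
Step 3: Discriminant = 4^2 - 4*2*2 = 0
Step 4: Number of fixed points = 1

1
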